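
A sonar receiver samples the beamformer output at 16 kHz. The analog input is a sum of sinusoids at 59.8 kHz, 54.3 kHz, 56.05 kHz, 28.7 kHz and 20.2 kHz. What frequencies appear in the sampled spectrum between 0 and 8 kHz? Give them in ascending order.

3.3 kHz, 4.2 kHz, 6.3 kHz, 7.95 kHz

fs/2 = 8 kHz.
59.8 kHz mod fs = 11.8 kHz.
11.8 kHz > fs/2 = 8 kHz, folds to fs − 11.8 kHz = 4.2 kHz.
54.3 kHz mod fs = 6.3 kHz.
6.3 kHz ≤ fs/2 = 8 kHz, appears at 6.3 kHz.
56.05 kHz mod fs = 8.05 kHz.
8.05 kHz > fs/2 = 8 kHz, folds to fs − 8.05 kHz = 7.95 kHz.
28.7 kHz mod fs = 12.7 kHz.
12.7 kHz > fs/2 = 8 kHz, folds to fs − 12.7 kHz = 3.3 kHz.
20.2 kHz mod fs = 4.2 kHz.
4.2 kHz ≤ fs/2 = 8 kHz, appears at 4.2 kHz.
Distinct values: {3.3 kHz, 4.2 kHz, 6.3 kHz, 7.95 kHz}.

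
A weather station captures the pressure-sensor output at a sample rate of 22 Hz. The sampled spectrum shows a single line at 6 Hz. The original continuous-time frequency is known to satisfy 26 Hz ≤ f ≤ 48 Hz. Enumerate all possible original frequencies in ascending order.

Frequencies that alias to 6 Hz are k·fs ± 6 Hz for integer k ≥ 0.
k=0: 6 Hz.
k=1: 16 Hz, 28 Hz.
k=2: 38 Hz, 50 Hz.
k=3: 60 Hz, 72 Hz.
Within [26 Hz, 48 Hz]: 28 Hz, 38 Hz.

28 Hz, 38 Hz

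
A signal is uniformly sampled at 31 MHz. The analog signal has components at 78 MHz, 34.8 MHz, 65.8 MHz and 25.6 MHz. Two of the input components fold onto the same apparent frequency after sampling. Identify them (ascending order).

34.8 MHz, 65.8 MHz

fs/2 = 15.5 MHz.
78 MHz mod fs = 16 MHz.
16 MHz > fs/2 = 15.5 MHz, folds to fs − 16 MHz = 15 MHz.
34.8 MHz mod fs = 3.8 MHz.
3.8 MHz ≤ fs/2 = 15.5 MHz, appears at 3.8 MHz.
65.8 MHz mod fs = 3.8 MHz.
3.8 MHz ≤ fs/2 = 15.5 MHz, appears at 3.8 MHz.
25.6 MHz > fs/2 = 15.5 MHz, folds to fs − 25.6 MHz = 5.4 MHz.
34.8 MHz and 65.8 MHz both map to 3.8 MHz.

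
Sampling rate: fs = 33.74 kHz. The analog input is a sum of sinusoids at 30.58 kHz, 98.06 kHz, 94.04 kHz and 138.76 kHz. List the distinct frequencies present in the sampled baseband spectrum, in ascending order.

fs/2 = 16.87 kHz.
30.58 kHz > fs/2 = 16.87 kHz, folds to fs − 30.58 kHz = 3.16 kHz.
98.06 kHz mod fs = 30.58 kHz.
30.58 kHz > fs/2 = 16.87 kHz, folds to fs − 30.58 kHz = 3.16 kHz.
94.04 kHz mod fs = 26.56 kHz.
26.56 kHz > fs/2 = 16.87 kHz, folds to fs − 26.56 kHz = 7.18 kHz.
138.76 kHz mod fs = 3.8 kHz.
3.8 kHz ≤ fs/2 = 16.87 kHz, appears at 3.8 kHz.
Distinct values: {3.16 kHz, 3.8 kHz, 7.18 kHz}.

3.16 kHz, 3.8 kHz, 7.18 kHz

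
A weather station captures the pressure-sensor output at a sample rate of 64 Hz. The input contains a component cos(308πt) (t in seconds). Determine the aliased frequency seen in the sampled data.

ω = 308π rad/s → f = ω/(2π) = 154 Hz.
154 Hz mod fs = 26 Hz.
26 Hz ≤ fs/2 = 32 Hz, appears at 26 Hz.

26 Hz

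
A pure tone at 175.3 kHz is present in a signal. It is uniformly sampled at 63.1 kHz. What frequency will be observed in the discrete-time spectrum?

14 kHz

175.3 kHz mod fs = 49.1 kHz.
49.1 kHz > fs/2 = 31.55 kHz, folds to fs − 49.1 kHz = 14 kHz.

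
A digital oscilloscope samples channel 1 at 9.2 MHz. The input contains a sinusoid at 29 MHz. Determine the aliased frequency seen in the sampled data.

1.4 MHz

29 MHz mod fs = 1.4 MHz.
1.4 MHz ≤ fs/2 = 4.6 MHz, appears at 1.4 MHz.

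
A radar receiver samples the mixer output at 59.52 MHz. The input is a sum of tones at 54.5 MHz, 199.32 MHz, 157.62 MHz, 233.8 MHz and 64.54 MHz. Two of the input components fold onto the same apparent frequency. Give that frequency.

fs/2 = 29.76 MHz.
54.5 MHz > fs/2 = 29.76 MHz, folds to fs − 54.5 MHz = 5.02 MHz.
199.32 MHz mod fs = 20.76 MHz.
20.76 MHz ≤ fs/2 = 29.76 MHz, appears at 20.76 MHz.
157.62 MHz mod fs = 38.58 MHz.
38.58 MHz > fs/2 = 29.76 MHz, folds to fs − 38.58 MHz = 20.94 MHz.
233.8 MHz mod fs = 55.24 MHz.
55.24 MHz > fs/2 = 29.76 MHz, folds to fs − 55.24 MHz = 4.28 MHz.
64.54 MHz mod fs = 5.02 MHz.
5.02 MHz ≤ fs/2 = 29.76 MHz, appears at 5.02 MHz.
54.5 MHz and 64.54 MHz both map to 5.02 MHz.

5.02 MHz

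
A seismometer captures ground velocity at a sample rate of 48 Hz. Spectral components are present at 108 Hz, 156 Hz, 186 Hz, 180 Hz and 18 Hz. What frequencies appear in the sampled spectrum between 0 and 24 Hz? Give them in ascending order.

6 Hz, 12 Hz, 18 Hz

fs/2 = 24 Hz.
108 Hz mod fs = 12 Hz.
12 Hz ≤ fs/2 = 24 Hz, appears at 12 Hz.
156 Hz mod fs = 12 Hz.
12 Hz ≤ fs/2 = 24 Hz, appears at 12 Hz.
186 Hz mod fs = 42 Hz.
42 Hz > fs/2 = 24 Hz, folds to fs − 42 Hz = 6 Hz.
180 Hz mod fs = 36 Hz.
36 Hz > fs/2 = 24 Hz, folds to fs − 36 Hz = 12 Hz.
18 Hz ≤ fs/2 = 24 Hz, passes unchanged.
Distinct values: {6 Hz, 12 Hz, 18 Hz}.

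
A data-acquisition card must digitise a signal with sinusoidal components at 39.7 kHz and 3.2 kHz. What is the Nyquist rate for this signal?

79.4 kHz

Highest-frequency component: 39.7 kHz.
Nyquist rate = 2 × 39.7 kHz = 79.4 kHz.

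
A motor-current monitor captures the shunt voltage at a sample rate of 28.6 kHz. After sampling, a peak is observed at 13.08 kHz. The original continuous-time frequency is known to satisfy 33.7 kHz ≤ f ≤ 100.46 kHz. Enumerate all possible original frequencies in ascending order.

41.68 kHz, 44.12 kHz, 70.28 kHz, 72.72 kHz, 98.88 kHz

Frequencies that alias to 13.08 kHz are k·fs ± 13.08 kHz for integer k ≥ 0.
k=0: 13.08 kHz.
k=1: 15.52 kHz, 41.68 kHz.
k=2: 44.12 kHz, 70.28 kHz.
k=3: 72.72 kHz, 98.88 kHz.
k=4: 101.32 kHz, 127.48 kHz.
Within [33.7 kHz, 100.46 kHz]: 41.68 kHz, 44.12 kHz, 70.28 kHz, 72.72 kHz, 98.88 kHz.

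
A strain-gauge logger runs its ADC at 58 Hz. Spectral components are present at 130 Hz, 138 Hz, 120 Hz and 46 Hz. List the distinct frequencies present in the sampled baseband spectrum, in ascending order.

fs/2 = 29 Hz.
130 Hz mod fs = 14 Hz.
14 Hz ≤ fs/2 = 29 Hz, appears at 14 Hz.
138 Hz mod fs = 22 Hz.
22 Hz ≤ fs/2 = 29 Hz, appears at 22 Hz.
120 Hz mod fs = 4 Hz.
4 Hz ≤ fs/2 = 29 Hz, appears at 4 Hz.
46 Hz > fs/2 = 29 Hz, folds to fs − 46 Hz = 12 Hz.
Distinct values: {4 Hz, 12 Hz, 14 Hz, 22 Hz}.

4 Hz, 12 Hz, 14 Hz, 22 Hz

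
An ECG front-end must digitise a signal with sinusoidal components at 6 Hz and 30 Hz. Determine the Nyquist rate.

Highest-frequency component: 30 Hz.
Nyquist rate = 2 × 30 Hz = 60 Hz.

60 Hz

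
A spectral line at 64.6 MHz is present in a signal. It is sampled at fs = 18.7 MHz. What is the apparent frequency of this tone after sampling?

8.5 MHz

64.6 MHz mod fs = 8.5 MHz.
8.5 MHz ≤ fs/2 = 9.35 MHz, appears at 8.5 MHz.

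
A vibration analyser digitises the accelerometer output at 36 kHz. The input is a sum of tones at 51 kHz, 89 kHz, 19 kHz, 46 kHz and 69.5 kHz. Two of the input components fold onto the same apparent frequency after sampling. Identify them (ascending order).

19 kHz, 89 kHz

fs/2 = 18 kHz.
51 kHz mod fs = 15 kHz.
15 kHz ≤ fs/2 = 18 kHz, appears at 15 kHz.
89 kHz mod fs = 17 kHz.
17 kHz ≤ fs/2 = 18 kHz, appears at 17 kHz.
19 kHz > fs/2 = 18 kHz, folds to fs − 19 kHz = 17 kHz.
46 kHz mod fs = 10 kHz.
10 kHz ≤ fs/2 = 18 kHz, appears at 10 kHz.
69.5 kHz mod fs = 33.5 kHz.
33.5 kHz > fs/2 = 18 kHz, folds to fs − 33.5 kHz = 2.5 kHz.
19 kHz and 89 kHz both map to 17 kHz.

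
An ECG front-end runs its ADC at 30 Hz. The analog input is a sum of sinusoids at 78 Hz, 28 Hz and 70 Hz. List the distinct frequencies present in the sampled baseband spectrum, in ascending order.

2 Hz, 10 Hz, 12 Hz

fs/2 = 15 Hz.
78 Hz mod fs = 18 Hz.
18 Hz > fs/2 = 15 Hz, folds to fs − 18 Hz = 12 Hz.
28 Hz > fs/2 = 15 Hz, folds to fs − 28 Hz = 2 Hz.
70 Hz mod fs = 10 Hz.
10 Hz ≤ fs/2 = 15 Hz, appears at 10 Hz.
Distinct values: {2 Hz, 10 Hz, 12 Hz}.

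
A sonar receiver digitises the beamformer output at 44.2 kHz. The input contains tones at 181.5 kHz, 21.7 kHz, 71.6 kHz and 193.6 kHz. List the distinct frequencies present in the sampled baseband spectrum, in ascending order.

4.7 kHz, 16.8 kHz, 21.7 kHz

fs/2 = 22.1 kHz.
181.5 kHz mod fs = 4.7 kHz.
4.7 kHz ≤ fs/2 = 22.1 kHz, appears at 4.7 kHz.
21.7 kHz ≤ fs/2 = 22.1 kHz, passes unchanged.
71.6 kHz mod fs = 27.4 kHz.
27.4 kHz > fs/2 = 22.1 kHz, folds to fs − 27.4 kHz = 16.8 kHz.
193.6 kHz mod fs = 16.8 kHz.
16.8 kHz ≤ fs/2 = 22.1 kHz, appears at 16.8 kHz.
Distinct values: {4.7 kHz, 16.8 kHz, 21.7 kHz}.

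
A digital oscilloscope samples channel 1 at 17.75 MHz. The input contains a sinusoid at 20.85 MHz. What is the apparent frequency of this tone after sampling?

3.1 MHz

20.85 MHz mod fs = 3.1 MHz.
3.1 MHz ≤ fs/2 = 8.875 MHz, appears at 3.1 MHz.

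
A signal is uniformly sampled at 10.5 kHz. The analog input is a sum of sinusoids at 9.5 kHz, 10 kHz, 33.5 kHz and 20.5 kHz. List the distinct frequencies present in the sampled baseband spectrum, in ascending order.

fs/2 = 5.25 kHz.
9.5 kHz > fs/2 = 5.25 kHz, folds to fs − 9.5 kHz = 1 kHz.
10 kHz > fs/2 = 5.25 kHz, folds to fs − 10 kHz = 0.5 kHz.
33.5 kHz mod fs = 2 kHz.
2 kHz ≤ fs/2 = 5.25 kHz, appears at 2 kHz.
20.5 kHz mod fs = 10 kHz.
10 kHz > fs/2 = 5.25 kHz, folds to fs − 10 kHz = 0.5 kHz.
Distinct values: {0.5 kHz, 1 kHz, 2 kHz}.

0.5 kHz, 1 kHz, 2 kHz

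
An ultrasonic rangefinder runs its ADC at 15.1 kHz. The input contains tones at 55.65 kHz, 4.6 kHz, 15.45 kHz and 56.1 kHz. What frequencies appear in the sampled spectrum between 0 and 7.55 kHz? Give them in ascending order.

0.35 kHz, 4.3 kHz, 4.6 kHz, 4.75 kHz

fs/2 = 7.55 kHz.
55.65 kHz mod fs = 10.35 kHz.
10.35 kHz > fs/2 = 7.55 kHz, folds to fs − 10.35 kHz = 4.75 kHz.
4.6 kHz ≤ fs/2 = 7.55 kHz, passes unchanged.
15.45 kHz mod fs = 0.35 kHz.
0.35 kHz ≤ fs/2 = 7.55 kHz, appears at 0.35 kHz.
56.1 kHz mod fs = 10.8 kHz.
10.8 kHz > fs/2 = 7.55 kHz, folds to fs − 10.8 kHz = 4.3 kHz.
Distinct values: {0.35 kHz, 4.3 kHz, 4.6 kHz, 4.75 kHz}.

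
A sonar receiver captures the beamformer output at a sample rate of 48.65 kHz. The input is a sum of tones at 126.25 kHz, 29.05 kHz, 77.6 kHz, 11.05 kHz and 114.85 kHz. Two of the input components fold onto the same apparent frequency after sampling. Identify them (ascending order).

77.6 kHz, 126.25 kHz

fs/2 = 24.325 kHz.
126.25 kHz mod fs = 28.95 kHz.
28.95 kHz > fs/2 = 24.325 kHz, folds to fs − 28.95 kHz = 19.7 kHz.
29.05 kHz > fs/2 = 24.325 kHz, folds to fs − 29.05 kHz = 19.6 kHz.
77.6 kHz mod fs = 28.95 kHz.
28.95 kHz > fs/2 = 24.325 kHz, folds to fs − 28.95 kHz = 19.7 kHz.
11.05 kHz ≤ fs/2 = 24.325 kHz, passes unchanged.
114.85 kHz mod fs = 17.55 kHz.
17.55 kHz ≤ fs/2 = 24.325 kHz, appears at 17.55 kHz.
77.6 kHz and 126.25 kHz both map to 19.7 kHz.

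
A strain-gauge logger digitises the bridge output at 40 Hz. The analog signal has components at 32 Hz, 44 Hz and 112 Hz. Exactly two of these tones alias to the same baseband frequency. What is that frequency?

8 Hz

fs/2 = 20 Hz.
32 Hz > fs/2 = 20 Hz, folds to fs − 32 Hz = 8 Hz.
44 Hz mod fs = 4 Hz.
4 Hz ≤ fs/2 = 20 Hz, appears at 4 Hz.
112 Hz mod fs = 32 Hz.
32 Hz > fs/2 = 20 Hz, folds to fs − 32 Hz = 8 Hz.
32 Hz and 112 Hz both map to 8 Hz.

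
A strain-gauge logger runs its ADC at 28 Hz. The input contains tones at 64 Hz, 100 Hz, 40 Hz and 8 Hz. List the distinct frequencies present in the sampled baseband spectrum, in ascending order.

8 Hz, 12 Hz

fs/2 = 14 Hz.
64 Hz mod fs = 8 Hz.
8 Hz ≤ fs/2 = 14 Hz, appears at 8 Hz.
100 Hz mod fs = 16 Hz.
16 Hz > fs/2 = 14 Hz, folds to fs − 16 Hz = 12 Hz.
40 Hz mod fs = 12 Hz.
12 Hz ≤ fs/2 = 14 Hz, appears at 12 Hz.
8 Hz ≤ fs/2 = 14 Hz, passes unchanged.
Distinct values: {8 Hz, 12 Hz}.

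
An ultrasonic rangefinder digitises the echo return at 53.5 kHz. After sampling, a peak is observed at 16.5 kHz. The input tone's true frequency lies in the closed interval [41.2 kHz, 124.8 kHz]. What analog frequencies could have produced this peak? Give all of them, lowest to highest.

70 kHz, 90.5 kHz, 123.5 kHz

Frequencies that alias to 16.5 kHz are k·fs ± 16.5 kHz for integer k ≥ 0.
k=0: 16.5 kHz.
k=1: 37 kHz, 70 kHz.
k=2: 90.5 kHz, 123.5 kHz.
k=3: 144 kHz, 177 kHz.
Within [41.2 kHz, 124.8 kHz]: 70 kHz, 90.5 kHz, 123.5 kHz.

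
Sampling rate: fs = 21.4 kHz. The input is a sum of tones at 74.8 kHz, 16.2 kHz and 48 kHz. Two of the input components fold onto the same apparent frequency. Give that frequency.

5.2 kHz

fs/2 = 10.7 kHz.
74.8 kHz mod fs = 10.6 kHz.
10.6 kHz ≤ fs/2 = 10.7 kHz, appears at 10.6 kHz.
16.2 kHz > fs/2 = 10.7 kHz, folds to fs − 16.2 kHz = 5.2 kHz.
48 kHz mod fs = 5.2 kHz.
5.2 kHz ≤ fs/2 = 10.7 kHz, appears at 5.2 kHz.
16.2 kHz and 48 kHz both map to 5.2 kHz.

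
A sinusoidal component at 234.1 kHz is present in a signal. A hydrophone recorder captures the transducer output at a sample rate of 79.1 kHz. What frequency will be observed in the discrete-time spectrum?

234.1 kHz mod fs = 75.9 kHz.
75.9 kHz > fs/2 = 39.55 kHz, folds to fs − 75.9 kHz = 3.2 kHz.

3.2 kHz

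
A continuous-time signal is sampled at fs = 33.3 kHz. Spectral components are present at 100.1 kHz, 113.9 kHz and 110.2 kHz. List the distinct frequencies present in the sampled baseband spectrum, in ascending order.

0.2 kHz, 10.3 kHz, 14 kHz

fs/2 = 16.65 kHz.
100.1 kHz mod fs = 0.2 kHz.
0.2 kHz ≤ fs/2 = 16.65 kHz, appears at 0.2 kHz.
113.9 kHz mod fs = 14 kHz.
14 kHz ≤ fs/2 = 16.65 kHz, appears at 14 kHz.
110.2 kHz mod fs = 10.3 kHz.
10.3 kHz ≤ fs/2 = 16.65 kHz, appears at 10.3 kHz.
Distinct values: {0.2 kHz, 10.3 kHz, 14 kHz}.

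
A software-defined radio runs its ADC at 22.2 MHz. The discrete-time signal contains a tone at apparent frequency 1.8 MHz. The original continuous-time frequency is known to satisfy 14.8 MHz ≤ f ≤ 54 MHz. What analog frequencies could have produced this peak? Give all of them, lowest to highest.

Frequencies that alias to 1.8 MHz are k·fs ± 1.8 MHz for integer k ≥ 0.
k=0: 1.8 MHz.
k=1: 20.4 MHz, 24 MHz.
k=2: 42.6 MHz, 46.2 MHz.
k=3: 64.8 MHz, 68.4 MHz.
Within [14.8 MHz, 54 MHz]: 20.4 MHz, 24 MHz, 42.6 MHz, 46.2 MHz.

20.4 MHz, 24 MHz, 42.6 MHz, 46.2 MHz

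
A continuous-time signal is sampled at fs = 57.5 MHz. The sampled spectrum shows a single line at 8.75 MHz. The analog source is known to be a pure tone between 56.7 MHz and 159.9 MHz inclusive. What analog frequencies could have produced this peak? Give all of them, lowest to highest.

Frequencies that alias to 8.75 MHz are k·fs ± 8.75 MHz for integer k ≥ 0.
k=0: 8.75 MHz.
k=1: 48.75 MHz, 66.25 MHz.
k=2: 106.25 MHz, 123.75 MHz.
k=3: 163.75 MHz, 181.25 MHz.
Within [56.7 MHz, 159.9 MHz]: 66.25 MHz, 106.25 MHz, 123.75 MHz.

66.25 MHz, 106.25 MHz, 123.75 MHz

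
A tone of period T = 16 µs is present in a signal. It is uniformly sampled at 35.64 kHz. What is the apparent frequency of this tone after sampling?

8.78 kHz

T = 16 µs → f = 1/T = 62.5 kHz.
62.5 kHz mod fs = 26.86 kHz.
26.86 kHz > fs/2 = 17.82 kHz, folds to fs − 26.86 kHz = 8.78 kHz.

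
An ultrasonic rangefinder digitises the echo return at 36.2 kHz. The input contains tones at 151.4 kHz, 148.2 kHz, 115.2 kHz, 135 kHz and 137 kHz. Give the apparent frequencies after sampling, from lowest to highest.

fs/2 = 18.1 kHz.
151.4 kHz mod fs = 6.6 kHz.
6.6 kHz ≤ fs/2 = 18.1 kHz, appears at 6.6 kHz.
148.2 kHz mod fs = 3.4 kHz.
3.4 kHz ≤ fs/2 = 18.1 kHz, appears at 3.4 kHz.
115.2 kHz mod fs = 6.6 kHz.
6.6 kHz ≤ fs/2 = 18.1 kHz, appears at 6.6 kHz.
135 kHz mod fs = 26.4 kHz.
26.4 kHz > fs/2 = 18.1 kHz, folds to fs − 26.4 kHz = 9.8 kHz.
137 kHz mod fs = 28.4 kHz.
28.4 kHz > fs/2 = 18.1 kHz, folds to fs − 28.4 kHz = 7.8 kHz.
Distinct values: {3.4 kHz, 6.6 kHz, 7.8 kHz, 9.8 kHz}.

3.4 kHz, 6.6 kHz, 7.8 kHz, 9.8 kHz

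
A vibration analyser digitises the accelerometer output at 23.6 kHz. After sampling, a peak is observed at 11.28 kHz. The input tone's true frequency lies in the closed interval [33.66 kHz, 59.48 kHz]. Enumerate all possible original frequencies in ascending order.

Frequencies that alias to 11.28 kHz are k·fs ± 11.28 kHz for integer k ≥ 0.
k=0: 11.28 kHz.
k=1: 12.32 kHz, 34.88 kHz.
k=2: 35.92 kHz, 58.48 kHz.
k=3: 59.52 kHz, 82.08 kHz.
Within [33.66 kHz, 59.48 kHz]: 34.88 kHz, 35.92 kHz, 58.48 kHz.

34.88 kHz, 35.92 kHz, 58.48 kHz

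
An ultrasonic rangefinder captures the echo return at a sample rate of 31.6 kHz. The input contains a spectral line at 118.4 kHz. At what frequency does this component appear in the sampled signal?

8 kHz

118.4 kHz mod fs = 23.6 kHz.
23.6 kHz > fs/2 = 15.8 kHz, folds to fs − 23.6 kHz = 8 kHz.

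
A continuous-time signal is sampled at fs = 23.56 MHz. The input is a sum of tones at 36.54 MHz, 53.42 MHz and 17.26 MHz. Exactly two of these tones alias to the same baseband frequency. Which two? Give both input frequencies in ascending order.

17.26 MHz, 53.42 MHz

fs/2 = 11.78 MHz.
36.54 MHz mod fs = 12.98 MHz.
12.98 MHz > fs/2 = 11.78 MHz, folds to fs − 12.98 MHz = 10.58 MHz.
53.42 MHz mod fs = 6.3 MHz.
6.3 MHz ≤ fs/2 = 11.78 MHz, appears at 6.3 MHz.
17.26 MHz > fs/2 = 11.78 MHz, folds to fs − 17.26 MHz = 6.3 MHz.
17.26 MHz and 53.42 MHz both map to 6.3 MHz.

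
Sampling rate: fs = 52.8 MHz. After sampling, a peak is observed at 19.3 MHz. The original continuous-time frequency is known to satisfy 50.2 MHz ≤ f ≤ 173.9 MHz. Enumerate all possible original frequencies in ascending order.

Frequencies that alias to 19.3 MHz are k·fs ± 19.3 MHz for integer k ≥ 0.
k=0: 19.3 MHz.
k=1: 33.5 MHz, 72.1 MHz.
k=2: 86.3 MHz, 124.9 MHz.
k=3: 139.1 MHz, 177.7 MHz.
k=4: 191.9 MHz, 230.5 MHz.
Within [50.2 MHz, 173.9 MHz]: 72.1 MHz, 86.3 MHz, 124.9 MHz, 139.1 MHz.

72.1 MHz, 86.3 MHz, 124.9 MHz, 139.1 MHz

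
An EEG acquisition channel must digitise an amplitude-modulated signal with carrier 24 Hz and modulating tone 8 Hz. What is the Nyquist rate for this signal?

64 Hz

AM sidebands sit at fc ± fm = 16 Hz and 32 Hz.
Highest-frequency component: 32 Hz.
Nyquist rate = 2 × 32 Hz = 64 Hz.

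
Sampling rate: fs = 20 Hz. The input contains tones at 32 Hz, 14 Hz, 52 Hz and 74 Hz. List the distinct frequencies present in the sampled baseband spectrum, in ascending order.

6 Hz, 8 Hz

fs/2 = 10 Hz.
32 Hz mod fs = 12 Hz.
12 Hz > fs/2 = 10 Hz, folds to fs − 12 Hz = 8 Hz.
14 Hz > fs/2 = 10 Hz, folds to fs − 14 Hz = 6 Hz.
52 Hz mod fs = 12 Hz.
12 Hz > fs/2 = 10 Hz, folds to fs − 12 Hz = 8 Hz.
74 Hz mod fs = 14 Hz.
14 Hz > fs/2 = 10 Hz, folds to fs − 14 Hz = 6 Hz.
Distinct values: {6 Hz, 8 Hz}.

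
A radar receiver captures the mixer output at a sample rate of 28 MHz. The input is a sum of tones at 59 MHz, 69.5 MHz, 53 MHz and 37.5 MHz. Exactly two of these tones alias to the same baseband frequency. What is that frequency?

3 MHz

fs/2 = 14 MHz.
59 MHz mod fs = 3 MHz.
3 MHz ≤ fs/2 = 14 MHz, appears at 3 MHz.
69.5 MHz mod fs = 13.5 MHz.
13.5 MHz ≤ fs/2 = 14 MHz, appears at 13.5 MHz.
53 MHz mod fs = 25 MHz.
25 MHz > fs/2 = 14 MHz, folds to fs − 25 MHz = 3 MHz.
37.5 MHz mod fs = 9.5 MHz.
9.5 MHz ≤ fs/2 = 14 MHz, appears at 9.5 MHz.
53 MHz and 59 MHz both map to 3 MHz.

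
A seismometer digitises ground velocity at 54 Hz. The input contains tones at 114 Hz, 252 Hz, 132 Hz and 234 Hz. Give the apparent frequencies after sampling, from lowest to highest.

fs/2 = 27 Hz.
114 Hz mod fs = 6 Hz.
6 Hz ≤ fs/2 = 27 Hz, appears at 6 Hz.
252 Hz mod fs = 36 Hz.
36 Hz > fs/2 = 27 Hz, folds to fs − 36 Hz = 18 Hz.
132 Hz mod fs = 24 Hz.
24 Hz ≤ fs/2 = 27 Hz, appears at 24 Hz.
234 Hz mod fs = 18 Hz.
18 Hz ≤ fs/2 = 27 Hz, appears at 18 Hz.
Distinct values: {6 Hz, 18 Hz, 24 Hz}.

6 Hz, 18 Hz, 24 Hz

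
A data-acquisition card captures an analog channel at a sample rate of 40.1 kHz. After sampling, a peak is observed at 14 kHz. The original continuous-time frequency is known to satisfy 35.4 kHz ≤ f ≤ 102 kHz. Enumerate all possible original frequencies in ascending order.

Frequencies that alias to 14 kHz are k·fs ± 14 kHz for integer k ≥ 0.
k=0: 14 kHz.
k=1: 26.1 kHz, 54.1 kHz.
k=2: 66.2 kHz, 94.2 kHz.
k=3: 106.3 kHz, 134.3 kHz.
Within [35.4 kHz, 102 kHz]: 54.1 kHz, 66.2 kHz, 94.2 kHz.

54.1 kHz, 66.2 kHz, 94.2 kHz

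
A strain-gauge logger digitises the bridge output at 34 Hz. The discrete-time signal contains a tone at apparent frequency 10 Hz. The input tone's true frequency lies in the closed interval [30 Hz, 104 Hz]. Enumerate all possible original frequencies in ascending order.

44 Hz, 58 Hz, 78 Hz, 92 Hz

Frequencies that alias to 10 Hz are k·fs ± 10 Hz for integer k ≥ 0.
k=0: 10 Hz.
k=1: 24 Hz, 44 Hz.
k=2: 58 Hz, 78 Hz.
k=3: 92 Hz, 112 Hz.
k=4: 126 Hz, 146 Hz.
Within [30 Hz, 104 Hz]: 44 Hz, 58 Hz, 78 Hz, 92 Hz.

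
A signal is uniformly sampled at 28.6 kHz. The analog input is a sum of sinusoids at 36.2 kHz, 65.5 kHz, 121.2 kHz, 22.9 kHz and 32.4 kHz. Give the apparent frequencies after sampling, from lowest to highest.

fs/2 = 14.3 kHz.
36.2 kHz mod fs = 7.6 kHz.
7.6 kHz ≤ fs/2 = 14.3 kHz, appears at 7.6 kHz.
65.5 kHz mod fs = 8.3 kHz.
8.3 kHz ≤ fs/2 = 14.3 kHz, appears at 8.3 kHz.
121.2 kHz mod fs = 6.8 kHz.
6.8 kHz ≤ fs/2 = 14.3 kHz, appears at 6.8 kHz.
22.9 kHz > fs/2 = 14.3 kHz, folds to fs − 22.9 kHz = 5.7 kHz.
32.4 kHz mod fs = 3.8 kHz.
3.8 kHz ≤ fs/2 = 14.3 kHz, appears at 3.8 kHz.
Distinct values: {3.8 kHz, 5.7 kHz, 6.8 kHz, 7.6 kHz, 8.3 kHz}.

3.8 kHz, 5.7 kHz, 6.8 kHz, 7.6 kHz, 8.3 kHz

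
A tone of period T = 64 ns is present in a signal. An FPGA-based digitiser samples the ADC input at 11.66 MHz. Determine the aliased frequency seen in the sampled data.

3.965 MHz

T = 64 ns → f = 1/T = 15.625 MHz.
15.625 MHz mod fs = 3.965 MHz.
3.965 MHz ≤ fs/2 = 5.83 MHz, appears at 3.965 MHz.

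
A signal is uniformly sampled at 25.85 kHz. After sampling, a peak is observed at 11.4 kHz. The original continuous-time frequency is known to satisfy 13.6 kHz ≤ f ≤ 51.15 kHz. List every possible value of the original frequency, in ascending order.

14.45 kHz, 37.25 kHz, 40.3 kHz

Frequencies that alias to 11.4 kHz are k·fs ± 11.4 kHz for integer k ≥ 0.
k=0: 11.4 kHz.
k=1: 14.45 kHz, 37.25 kHz.
k=2: 40.3 kHz, 63.1 kHz.
k=3: 66.15 kHz, 88.95 kHz.
Within [13.6 kHz, 51.15 kHz]: 14.45 kHz, 37.25 kHz, 40.3 kHz.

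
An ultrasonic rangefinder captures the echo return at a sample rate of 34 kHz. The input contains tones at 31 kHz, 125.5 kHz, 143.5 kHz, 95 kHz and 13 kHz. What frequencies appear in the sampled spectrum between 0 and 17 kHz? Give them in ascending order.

fs/2 = 17 kHz.
31 kHz > fs/2 = 17 kHz, folds to fs − 31 kHz = 3 kHz.
125.5 kHz mod fs = 23.5 kHz.
23.5 kHz > fs/2 = 17 kHz, folds to fs − 23.5 kHz = 10.5 kHz.
143.5 kHz mod fs = 7.5 kHz.
7.5 kHz ≤ fs/2 = 17 kHz, appears at 7.5 kHz.
95 kHz mod fs = 27 kHz.
27 kHz > fs/2 = 17 kHz, folds to fs − 27 kHz = 7 kHz.
13 kHz ≤ fs/2 = 17 kHz, passes unchanged.
Distinct values: {3 kHz, 7 kHz, 7.5 kHz, 10.5 kHz, 13 kHz}.

3 kHz, 7 kHz, 7.5 kHz, 10.5 kHz, 13 kHz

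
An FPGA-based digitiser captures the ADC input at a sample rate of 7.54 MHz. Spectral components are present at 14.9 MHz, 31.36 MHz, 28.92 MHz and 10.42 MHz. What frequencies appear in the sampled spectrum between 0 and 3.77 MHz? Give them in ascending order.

0.18 MHz, 1.2 MHz, 1.24 MHz, 2.88 MHz

fs/2 = 3.77 MHz.
14.9 MHz mod fs = 7.36 MHz.
7.36 MHz > fs/2 = 3.77 MHz, folds to fs − 7.36 MHz = 0.18 MHz.
31.36 MHz mod fs = 1.2 MHz.
1.2 MHz ≤ fs/2 = 3.77 MHz, appears at 1.2 MHz.
28.92 MHz mod fs = 6.3 MHz.
6.3 MHz > fs/2 = 3.77 MHz, folds to fs − 6.3 MHz = 1.24 MHz.
10.42 MHz mod fs = 2.88 MHz.
2.88 MHz ≤ fs/2 = 3.77 MHz, appears at 2.88 MHz.
Distinct values: {0.18 MHz, 1.2 MHz, 1.24 MHz, 2.88 MHz}.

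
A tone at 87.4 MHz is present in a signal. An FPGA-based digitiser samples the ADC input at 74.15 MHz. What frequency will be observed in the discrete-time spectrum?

13.25 MHz

87.4 MHz mod fs = 13.25 MHz.
13.25 MHz ≤ fs/2 = 37.075 MHz, appears at 13.25 MHz.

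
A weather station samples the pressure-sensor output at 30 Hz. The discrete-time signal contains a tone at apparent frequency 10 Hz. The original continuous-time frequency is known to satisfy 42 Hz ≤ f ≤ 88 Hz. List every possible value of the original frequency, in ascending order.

50 Hz, 70 Hz, 80 Hz

Frequencies that alias to 10 Hz are k·fs ± 10 Hz for integer k ≥ 0.
k=0: 10 Hz.
k=1: 20 Hz, 40 Hz.
k=2: 50 Hz, 70 Hz.
k=3: 80 Hz, 100 Hz.
k=4: 110 Hz, 130 Hz.
Within [42 Hz, 88 Hz]: 50 Hz, 70 Hz, 80 Hz.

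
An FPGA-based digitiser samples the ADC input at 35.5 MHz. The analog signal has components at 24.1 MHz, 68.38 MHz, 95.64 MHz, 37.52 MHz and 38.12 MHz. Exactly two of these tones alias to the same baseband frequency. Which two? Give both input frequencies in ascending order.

38.12 MHz, 68.38 MHz

fs/2 = 17.75 MHz.
24.1 MHz > fs/2 = 17.75 MHz, folds to fs − 24.1 MHz = 11.4 MHz.
68.38 MHz mod fs = 32.88 MHz.
32.88 MHz > fs/2 = 17.75 MHz, folds to fs − 32.88 MHz = 2.62 MHz.
95.64 MHz mod fs = 24.64 MHz.
24.64 MHz > fs/2 = 17.75 MHz, folds to fs − 24.64 MHz = 10.86 MHz.
37.52 MHz mod fs = 2.02 MHz.
2.02 MHz ≤ fs/2 = 17.75 MHz, appears at 2.02 MHz.
38.12 MHz mod fs = 2.62 MHz.
2.62 MHz ≤ fs/2 = 17.75 MHz, appears at 2.62 MHz.
38.12 MHz and 68.38 MHz both map to 2.62 MHz.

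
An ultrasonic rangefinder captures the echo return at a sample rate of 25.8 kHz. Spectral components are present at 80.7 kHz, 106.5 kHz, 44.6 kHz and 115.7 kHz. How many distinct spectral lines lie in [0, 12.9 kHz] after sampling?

3

fs/2 = 12.9 kHz.
80.7 kHz mod fs = 3.3 kHz.
3.3 kHz ≤ fs/2 = 12.9 kHz, appears at 3.3 kHz.
106.5 kHz mod fs = 3.3 kHz.
3.3 kHz ≤ fs/2 = 12.9 kHz, appears at 3.3 kHz.
44.6 kHz mod fs = 18.8 kHz.
18.8 kHz > fs/2 = 12.9 kHz, folds to fs − 18.8 kHz = 7 kHz.
115.7 kHz mod fs = 12.5 kHz.
12.5 kHz ≤ fs/2 = 12.9 kHz, appears at 12.5 kHz.
Distinct values: {3.3 kHz, 7 kHz, 12.5 kHz} → 3.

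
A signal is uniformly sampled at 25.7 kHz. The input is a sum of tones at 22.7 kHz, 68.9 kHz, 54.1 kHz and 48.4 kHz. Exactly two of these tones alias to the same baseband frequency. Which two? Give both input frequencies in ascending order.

22.7 kHz, 48.4 kHz

fs/2 = 12.85 kHz.
22.7 kHz > fs/2 = 12.85 kHz, folds to fs − 22.7 kHz = 3 kHz.
68.9 kHz mod fs = 17.5 kHz.
17.5 kHz > fs/2 = 12.85 kHz, folds to fs − 17.5 kHz = 8.2 kHz.
54.1 kHz mod fs = 2.7 kHz.
2.7 kHz ≤ fs/2 = 12.85 kHz, appears at 2.7 kHz.
48.4 kHz mod fs = 22.7 kHz.
22.7 kHz > fs/2 = 12.85 kHz, folds to fs − 22.7 kHz = 3 kHz.
22.7 kHz and 48.4 kHz both map to 3 kHz.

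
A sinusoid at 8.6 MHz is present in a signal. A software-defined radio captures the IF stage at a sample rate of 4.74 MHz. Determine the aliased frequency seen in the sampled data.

8.6 MHz mod fs = 3.86 MHz.
3.86 MHz > fs/2 = 2.37 MHz, folds to fs − 3.86 MHz = 0.88 MHz.

0.88 MHz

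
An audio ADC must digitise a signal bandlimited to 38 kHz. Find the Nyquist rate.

Nyquist rate = 2 × 38 kHz = 76 kHz.

76 kHz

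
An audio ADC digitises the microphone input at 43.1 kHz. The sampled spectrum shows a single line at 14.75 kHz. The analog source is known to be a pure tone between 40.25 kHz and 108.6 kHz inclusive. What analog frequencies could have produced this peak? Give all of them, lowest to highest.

Frequencies that alias to 14.75 kHz are k·fs ± 14.75 kHz for integer k ≥ 0.
k=0: 14.75 kHz.
k=1: 28.35 kHz, 57.85 kHz.
k=2: 71.45 kHz, 100.95 kHz.
k=3: 114.55 kHz, 144.05 kHz.
Within [40.25 kHz, 108.6 kHz]: 57.85 kHz, 71.45 kHz, 100.95 kHz.

57.85 kHz, 71.45 kHz, 100.95 kHz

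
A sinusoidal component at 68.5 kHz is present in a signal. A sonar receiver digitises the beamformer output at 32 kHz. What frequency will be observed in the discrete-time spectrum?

4.5 kHz

68.5 kHz mod fs = 4.5 kHz.
4.5 kHz ≤ fs/2 = 16 kHz, appears at 4.5 kHz.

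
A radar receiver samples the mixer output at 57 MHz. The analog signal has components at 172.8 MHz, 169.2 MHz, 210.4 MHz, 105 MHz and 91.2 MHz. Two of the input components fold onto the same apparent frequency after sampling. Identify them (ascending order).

169.2 MHz, 172.8 MHz

fs/2 = 28.5 MHz.
172.8 MHz mod fs = 1.8 MHz.
1.8 MHz ≤ fs/2 = 28.5 MHz, appears at 1.8 MHz.
169.2 MHz mod fs = 55.2 MHz.
55.2 MHz > fs/2 = 28.5 MHz, folds to fs − 55.2 MHz = 1.8 MHz.
210.4 MHz mod fs = 39.4 MHz.
39.4 MHz > fs/2 = 28.5 MHz, folds to fs − 39.4 MHz = 17.6 MHz.
105 MHz mod fs = 48 MHz.
48 MHz > fs/2 = 28.5 MHz, folds to fs − 48 MHz = 9 MHz.
91.2 MHz mod fs = 34.2 MHz.
34.2 MHz > fs/2 = 28.5 MHz, folds to fs − 34.2 MHz = 22.8 MHz.
169.2 MHz and 172.8 MHz both map to 1.8 MHz.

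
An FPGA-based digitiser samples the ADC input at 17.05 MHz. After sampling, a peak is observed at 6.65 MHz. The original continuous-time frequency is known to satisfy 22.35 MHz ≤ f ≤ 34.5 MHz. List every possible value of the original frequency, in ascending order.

Frequencies that alias to 6.65 MHz are k·fs ± 6.65 MHz for integer k ≥ 0.
k=0: 6.65 MHz.
k=1: 10.4 MHz, 23.7 MHz.
k=2: 27.45 MHz, 40.75 MHz.
k=3: 44.5 MHz, 57.8 MHz.
Within [22.35 MHz, 34.5 MHz]: 23.7 MHz, 27.45 MHz.

23.7 MHz, 27.45 MHz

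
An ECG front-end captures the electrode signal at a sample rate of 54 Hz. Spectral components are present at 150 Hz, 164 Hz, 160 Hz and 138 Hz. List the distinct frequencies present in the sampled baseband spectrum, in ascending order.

fs/2 = 27 Hz.
150 Hz mod fs = 42 Hz.
42 Hz > fs/2 = 27 Hz, folds to fs − 42 Hz = 12 Hz.
164 Hz mod fs = 2 Hz.
2 Hz ≤ fs/2 = 27 Hz, appears at 2 Hz.
160 Hz mod fs = 52 Hz.
52 Hz > fs/2 = 27 Hz, folds to fs − 52 Hz = 2 Hz.
138 Hz mod fs = 30 Hz.
30 Hz > fs/2 = 27 Hz, folds to fs − 30 Hz = 24 Hz.
Distinct values: {2 Hz, 12 Hz, 24 Hz}.

2 Hz, 12 Hz, 24 Hz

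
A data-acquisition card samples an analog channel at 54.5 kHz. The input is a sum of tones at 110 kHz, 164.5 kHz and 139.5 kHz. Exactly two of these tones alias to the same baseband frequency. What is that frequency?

1 kHz

fs/2 = 27.25 kHz.
110 kHz mod fs = 1 kHz.
1 kHz ≤ fs/2 = 27.25 kHz, appears at 1 kHz.
164.5 kHz mod fs = 1 kHz.
1 kHz ≤ fs/2 = 27.25 kHz, appears at 1 kHz.
139.5 kHz mod fs = 30.5 kHz.
30.5 kHz > fs/2 = 27.25 kHz, folds to fs − 30.5 kHz = 24 kHz.
110 kHz and 164.5 kHz both map to 1 kHz.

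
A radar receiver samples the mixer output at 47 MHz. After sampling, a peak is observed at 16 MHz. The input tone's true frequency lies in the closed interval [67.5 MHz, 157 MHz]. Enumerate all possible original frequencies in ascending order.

Frequencies that alias to 16 MHz are k·fs ± 16 MHz for integer k ≥ 0.
k=0: 16 MHz.
k=1: 31 MHz, 63 MHz.
k=2: 78 MHz, 110 MHz.
k=3: 125 MHz, 157 MHz.
k=4: 172 MHz, 204 MHz.
Within [67.5 MHz, 157 MHz]: 78 MHz, 110 MHz, 125 MHz, 157 MHz.

78 MHz, 110 MHz, 125 MHz, 157 MHz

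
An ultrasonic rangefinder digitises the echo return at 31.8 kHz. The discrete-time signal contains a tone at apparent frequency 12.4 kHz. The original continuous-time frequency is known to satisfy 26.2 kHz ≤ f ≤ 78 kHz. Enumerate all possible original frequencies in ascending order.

44.2 kHz, 51.2 kHz, 76 kHz

Frequencies that alias to 12.4 kHz are k·fs ± 12.4 kHz for integer k ≥ 0.
k=0: 12.4 kHz.
k=1: 19.4 kHz, 44.2 kHz.
k=2: 51.2 kHz, 76 kHz.
k=3: 83 kHz, 107.8 kHz.
Within [26.2 kHz, 78 kHz]: 44.2 kHz, 51.2 kHz, 76 kHz.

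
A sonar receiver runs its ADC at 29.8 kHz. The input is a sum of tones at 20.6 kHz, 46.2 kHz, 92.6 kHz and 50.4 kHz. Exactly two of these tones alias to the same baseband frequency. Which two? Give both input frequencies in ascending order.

fs/2 = 14.9 kHz.
20.6 kHz > fs/2 = 14.9 kHz, folds to fs − 20.6 kHz = 9.2 kHz.
46.2 kHz mod fs = 16.4 kHz.
16.4 kHz > fs/2 = 14.9 kHz, folds to fs − 16.4 kHz = 13.4 kHz.
92.6 kHz mod fs = 3.2 kHz.
3.2 kHz ≤ fs/2 = 14.9 kHz, appears at 3.2 kHz.
50.4 kHz mod fs = 20.6 kHz.
20.6 kHz > fs/2 = 14.9 kHz, folds to fs − 20.6 kHz = 9.2 kHz.
20.6 kHz and 50.4 kHz both map to 9.2 kHz.

20.6 kHz, 50.4 kHz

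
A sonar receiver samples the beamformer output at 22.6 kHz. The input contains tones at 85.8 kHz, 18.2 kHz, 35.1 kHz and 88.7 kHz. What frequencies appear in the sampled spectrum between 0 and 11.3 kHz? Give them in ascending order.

1.7 kHz, 4.4 kHz, 4.6 kHz, 10.1 kHz

fs/2 = 11.3 kHz.
85.8 kHz mod fs = 18 kHz.
18 kHz > fs/2 = 11.3 kHz, folds to fs − 18 kHz = 4.6 kHz.
18.2 kHz > fs/2 = 11.3 kHz, folds to fs − 18.2 kHz = 4.4 kHz.
35.1 kHz mod fs = 12.5 kHz.
12.5 kHz > fs/2 = 11.3 kHz, folds to fs − 12.5 kHz = 10.1 kHz.
88.7 kHz mod fs = 20.9 kHz.
20.9 kHz > fs/2 = 11.3 kHz, folds to fs − 20.9 kHz = 1.7 kHz.
Distinct values: {1.7 kHz, 4.4 kHz, 4.6 kHz, 10.1 kHz}.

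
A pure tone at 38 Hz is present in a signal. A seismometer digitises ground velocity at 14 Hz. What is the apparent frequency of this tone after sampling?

38 Hz mod fs = 10 Hz.
10 Hz > fs/2 = 7 Hz, folds to fs − 10 Hz = 4 Hz.

4 Hz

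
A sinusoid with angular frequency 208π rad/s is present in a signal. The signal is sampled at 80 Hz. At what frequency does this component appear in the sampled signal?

24 Hz

ω = 208π rad/s → f = ω/(2π) = 104 Hz.
104 Hz mod fs = 24 Hz.
24 Hz ≤ fs/2 = 40 Hz, appears at 24 Hz.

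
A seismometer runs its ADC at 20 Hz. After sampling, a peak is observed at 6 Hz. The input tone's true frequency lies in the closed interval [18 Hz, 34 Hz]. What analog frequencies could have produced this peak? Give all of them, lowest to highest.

26 Hz, 34 Hz

Frequencies that alias to 6 Hz are k·fs ± 6 Hz for integer k ≥ 0.
k=0: 6 Hz.
k=1: 14 Hz, 26 Hz.
k=2: 34 Hz, 46 Hz.
k=3: 54 Hz, 66 Hz.
Within [18 Hz, 34 Hz]: 26 Hz, 34 Hz.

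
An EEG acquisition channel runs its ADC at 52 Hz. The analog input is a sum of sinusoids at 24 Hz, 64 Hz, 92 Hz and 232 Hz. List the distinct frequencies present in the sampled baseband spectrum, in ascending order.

12 Hz, 24 Hz

fs/2 = 26 Hz.
24 Hz ≤ fs/2 = 26 Hz, passes unchanged.
64 Hz mod fs = 12 Hz.
12 Hz ≤ fs/2 = 26 Hz, appears at 12 Hz.
92 Hz mod fs = 40 Hz.
40 Hz > fs/2 = 26 Hz, folds to fs − 40 Hz = 12 Hz.
232 Hz mod fs = 24 Hz.
24 Hz ≤ fs/2 = 26 Hz, appears at 24 Hz.
Distinct values: {12 Hz, 24 Hz}.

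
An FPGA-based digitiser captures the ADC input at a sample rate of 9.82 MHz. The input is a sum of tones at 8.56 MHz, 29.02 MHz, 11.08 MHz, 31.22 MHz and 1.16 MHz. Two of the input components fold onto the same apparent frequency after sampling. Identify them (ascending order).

fs/2 = 4.91 MHz.
8.56 MHz > fs/2 = 4.91 MHz, folds to fs − 8.56 MHz = 1.26 MHz.
29.02 MHz mod fs = 9.38 MHz.
9.38 MHz > fs/2 = 4.91 MHz, folds to fs − 9.38 MHz = 0.44 MHz.
11.08 MHz mod fs = 1.26 MHz.
1.26 MHz ≤ fs/2 = 4.91 MHz, appears at 1.26 MHz.
31.22 MHz mod fs = 1.76 MHz.
1.76 MHz ≤ fs/2 = 4.91 MHz, appears at 1.76 MHz.
1.16 MHz ≤ fs/2 = 4.91 MHz, passes unchanged.
8.56 MHz and 11.08 MHz both map to 1.26 MHz.

8.56 MHz, 11.08 MHz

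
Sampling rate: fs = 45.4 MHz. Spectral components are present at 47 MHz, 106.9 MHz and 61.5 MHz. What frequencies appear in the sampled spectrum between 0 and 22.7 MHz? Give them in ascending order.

1.6 MHz, 16.1 MHz

fs/2 = 22.7 MHz.
47 MHz mod fs = 1.6 MHz.
1.6 MHz ≤ fs/2 = 22.7 MHz, appears at 1.6 MHz.
106.9 MHz mod fs = 16.1 MHz.
16.1 MHz ≤ fs/2 = 22.7 MHz, appears at 16.1 MHz.
61.5 MHz mod fs = 16.1 MHz.
16.1 MHz ≤ fs/2 = 22.7 MHz, appears at 16.1 MHz.
Distinct values: {1.6 MHz, 16.1 MHz}.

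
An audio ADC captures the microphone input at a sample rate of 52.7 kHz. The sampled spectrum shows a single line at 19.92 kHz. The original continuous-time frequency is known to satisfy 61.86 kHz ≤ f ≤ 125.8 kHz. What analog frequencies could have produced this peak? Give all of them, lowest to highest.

Frequencies that alias to 19.92 kHz are k·fs ± 19.92 kHz for integer k ≥ 0.
k=0: 19.92 kHz.
k=1: 32.78 kHz, 72.62 kHz.
k=2: 85.48 kHz, 125.32 kHz.
k=3: 138.18 kHz, 178.02 kHz.
Within [61.86 kHz, 125.8 kHz]: 72.62 kHz, 85.48 kHz, 125.32 kHz.

72.62 kHz, 85.48 kHz, 125.32 kHz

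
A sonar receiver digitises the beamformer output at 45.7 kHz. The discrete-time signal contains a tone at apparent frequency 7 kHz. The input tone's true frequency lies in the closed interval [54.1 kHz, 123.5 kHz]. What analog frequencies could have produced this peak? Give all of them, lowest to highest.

Frequencies that alias to 7 kHz are k·fs ± 7 kHz for integer k ≥ 0.
k=0: 7 kHz.
k=1: 38.7 kHz, 52.7 kHz.
k=2: 84.4 kHz, 98.4 kHz.
k=3: 130.1 kHz, 144.1 kHz.
Within [54.1 kHz, 123.5 kHz]: 84.4 kHz, 98.4 kHz.

84.4 kHz, 98.4 kHz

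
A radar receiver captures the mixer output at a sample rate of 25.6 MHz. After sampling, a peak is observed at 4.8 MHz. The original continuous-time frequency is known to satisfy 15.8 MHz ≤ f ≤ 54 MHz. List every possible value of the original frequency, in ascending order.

Frequencies that alias to 4.8 MHz are k·fs ± 4.8 MHz for integer k ≥ 0.
k=0: 4.8 MHz.
k=1: 20.8 MHz, 30.4 MHz.
k=2: 46.4 MHz, 56 MHz.
k=3: 72 MHz, 81.6 MHz.
Within [15.8 MHz, 54 MHz]: 20.8 MHz, 30.4 MHz, 46.4 MHz.

20.8 MHz, 30.4 MHz, 46.4 MHz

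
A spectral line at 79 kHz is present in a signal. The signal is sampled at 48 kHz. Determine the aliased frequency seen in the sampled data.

79 kHz mod fs = 31 kHz.
31 kHz > fs/2 = 24 kHz, folds to fs − 31 kHz = 17 kHz.

17 kHz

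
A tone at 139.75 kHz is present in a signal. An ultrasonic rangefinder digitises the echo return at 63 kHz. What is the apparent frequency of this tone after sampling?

139.75 kHz mod fs = 13.75 kHz.
13.75 kHz ≤ fs/2 = 31.5 kHz, appears at 13.75 kHz.

13.75 kHz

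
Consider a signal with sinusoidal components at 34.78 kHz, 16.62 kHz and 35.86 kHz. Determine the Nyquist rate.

71.72 kHz

Highest-frequency component: 35.86 kHz.
Nyquist rate = 2 × 35.86 kHz = 71.72 kHz.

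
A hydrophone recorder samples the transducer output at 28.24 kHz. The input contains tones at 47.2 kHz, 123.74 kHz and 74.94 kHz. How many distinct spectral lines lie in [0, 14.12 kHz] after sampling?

fs/2 = 14.12 kHz.
47.2 kHz mod fs = 18.96 kHz.
18.96 kHz > fs/2 = 14.12 kHz, folds to fs − 18.96 kHz = 9.28 kHz.
123.74 kHz mod fs = 10.78 kHz.
10.78 kHz ≤ fs/2 = 14.12 kHz, appears at 10.78 kHz.
74.94 kHz mod fs = 18.46 kHz.
18.46 kHz > fs/2 = 14.12 kHz, folds to fs − 18.46 kHz = 9.78 kHz.
Distinct values: {9.28 kHz, 9.78 kHz, 10.78 kHz} → 3.

3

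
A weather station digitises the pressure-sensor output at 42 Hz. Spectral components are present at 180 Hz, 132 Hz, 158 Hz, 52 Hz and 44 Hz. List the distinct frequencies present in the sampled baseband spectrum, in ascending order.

2 Hz, 6 Hz, 10 Hz, 12 Hz

fs/2 = 21 Hz.
180 Hz mod fs = 12 Hz.
12 Hz ≤ fs/2 = 21 Hz, appears at 12 Hz.
132 Hz mod fs = 6 Hz.
6 Hz ≤ fs/2 = 21 Hz, appears at 6 Hz.
158 Hz mod fs = 32 Hz.
32 Hz > fs/2 = 21 Hz, folds to fs − 32 Hz = 10 Hz.
52 Hz mod fs = 10 Hz.
10 Hz ≤ fs/2 = 21 Hz, appears at 10 Hz.
44 Hz mod fs = 2 Hz.
2 Hz ≤ fs/2 = 21 Hz, appears at 2 Hz.
Distinct values: {2 Hz, 6 Hz, 10 Hz, 12 Hz}.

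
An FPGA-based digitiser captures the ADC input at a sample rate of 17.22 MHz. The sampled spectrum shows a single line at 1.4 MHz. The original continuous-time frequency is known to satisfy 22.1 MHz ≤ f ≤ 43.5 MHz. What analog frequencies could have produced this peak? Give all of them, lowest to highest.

33.04 MHz, 35.84 MHz

Frequencies that alias to 1.4 MHz are k·fs ± 1.4 MHz for integer k ≥ 0.
k=0: 1.4 MHz.
k=1: 15.82 MHz, 18.62 MHz.
k=2: 33.04 MHz, 35.84 MHz.
k=3: 50.26 MHz, 53.06 MHz.
Within [22.1 MHz, 43.5 MHz]: 33.04 MHz, 35.84 MHz.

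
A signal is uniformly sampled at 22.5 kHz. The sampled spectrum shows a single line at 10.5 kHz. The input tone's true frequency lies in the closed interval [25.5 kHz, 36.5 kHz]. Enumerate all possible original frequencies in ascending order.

Frequencies that alias to 10.5 kHz are k·fs ± 10.5 kHz for integer k ≥ 0.
k=0: 10.5 kHz.
k=1: 12 kHz, 33 kHz.
k=2: 34.5 kHz, 55.5 kHz.
k=3: 57 kHz, 78 kHz.
Within [25.5 kHz, 36.5 kHz]: 33 kHz, 34.5 kHz.

33 kHz, 34.5 kHz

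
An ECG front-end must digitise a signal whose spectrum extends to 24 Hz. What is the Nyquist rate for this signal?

Nyquist rate = 2 × 24 Hz = 48 Hz.

48 Hz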